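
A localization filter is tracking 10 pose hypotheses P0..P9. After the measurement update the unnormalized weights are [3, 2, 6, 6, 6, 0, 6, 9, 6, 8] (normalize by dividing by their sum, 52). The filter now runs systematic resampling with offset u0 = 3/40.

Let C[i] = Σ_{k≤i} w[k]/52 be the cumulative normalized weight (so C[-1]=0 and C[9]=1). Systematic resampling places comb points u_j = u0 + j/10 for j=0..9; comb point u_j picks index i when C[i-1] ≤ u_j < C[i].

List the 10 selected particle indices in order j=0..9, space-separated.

1 2 3 4 6 7 7 8 9 9

C = [3/52, 5/52, 11/52, 17/52, 23/52, 23/52, 29/52, 19/26, 11/13, 1]
j=0: u_0=3/40 ∈ [3/52, 5/52) → index 1
j=1: u_1=7/40 ∈ [5/52, 11/52) → index 2
j=2: u_2=11/40 ∈ [11/52, 17/52) → index 3
j=3: u_3=3/8 ∈ [17/52, 23/52) → index 4
j=4: u_4=19/40 ∈ [23/52, 29/52) → index 6
j=5: u_5=23/40 ∈ [29/52, 19/26) → index 7
j=6: u_6=27/40 ∈ [29/52, 19/26) → index 7
j=7: u_7=31/40 ∈ [19/26, 11/13) → index 8
j=8: u_8=7/8 ∈ [11/13, 1) → index 9
j=9: u_9=39/40 ∈ [11/13, 1) → index 9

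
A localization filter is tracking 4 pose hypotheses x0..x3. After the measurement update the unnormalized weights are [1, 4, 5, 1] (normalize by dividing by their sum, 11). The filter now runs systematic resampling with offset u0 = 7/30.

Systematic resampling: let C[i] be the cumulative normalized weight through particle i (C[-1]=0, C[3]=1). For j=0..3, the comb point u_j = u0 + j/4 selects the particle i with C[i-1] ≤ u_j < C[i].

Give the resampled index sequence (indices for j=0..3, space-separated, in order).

C = [1/11, 5/11, 10/11, 1]
j=0: u_0=7/30 ∈ [1/11, 5/11) → index 1
j=1: u_1=29/60 ∈ [5/11, 10/11) → index 2
j=2: u_2=11/15 ∈ [5/11, 10/11) → index 2
j=3: u_3=59/60 ∈ [10/11, 1) → index 3

1 2 2 3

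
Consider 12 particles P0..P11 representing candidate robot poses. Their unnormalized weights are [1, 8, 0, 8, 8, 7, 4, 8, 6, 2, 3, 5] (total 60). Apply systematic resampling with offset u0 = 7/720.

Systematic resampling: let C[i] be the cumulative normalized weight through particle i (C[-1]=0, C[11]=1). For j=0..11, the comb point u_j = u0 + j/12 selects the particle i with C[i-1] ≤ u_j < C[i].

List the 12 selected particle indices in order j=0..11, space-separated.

C = [1/60, 3/20, 3/20, 17/60, 5/12, 8/15, 3/5, 11/15, 5/6, 13/15, 11/12, 1]
j=0: u_0=7/720 ∈ [0, 1/60) → index 0
j=1: u_1=67/720 ∈ [1/60, 3/20) → index 1
j=2: u_2=127/720 ∈ [3/20, 17/60) → index 3
j=3: u_3=187/720 ∈ [3/20, 17/60) → index 3
j=4: u_4=247/720 ∈ [17/60, 5/12) → index 4
j=5: u_5=307/720 ∈ [5/12, 8/15) → index 5
j=6: u_6=367/720 ∈ [5/12, 8/15) → index 5
j=7: u_7=427/720 ∈ [8/15, 3/5) → index 6
j=8: u_8=487/720 ∈ [3/5, 11/15) → index 7
j=9: u_9=547/720 ∈ [11/15, 5/6) → index 8
j=10: u_10=607/720 ∈ [5/6, 13/15) → index 9
j=11: u_11=667/720 ∈ [11/12, 1) → index 11

0 1 3 3 4 5 5 6 7 8 9 11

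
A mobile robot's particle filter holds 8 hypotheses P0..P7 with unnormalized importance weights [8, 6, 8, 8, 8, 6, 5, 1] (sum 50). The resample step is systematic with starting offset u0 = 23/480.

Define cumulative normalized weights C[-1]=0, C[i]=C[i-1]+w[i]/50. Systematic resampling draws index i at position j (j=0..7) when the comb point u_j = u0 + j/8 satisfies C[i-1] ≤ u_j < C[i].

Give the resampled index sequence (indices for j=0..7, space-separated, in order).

C = [4/25, 7/25, 11/25, 3/5, 19/25, 22/25, 49/50, 1]
j=0: u_0=23/480 ∈ [0, 4/25) → index 0
j=1: u_1=83/480 ∈ [4/25, 7/25) → index 1
j=2: u_2=143/480 ∈ [7/25, 11/25) → index 2
j=3: u_3=203/480 ∈ [7/25, 11/25) → index 2
j=4: u_4=263/480 ∈ [11/25, 3/5) → index 3
j=5: u_5=323/480 ∈ [3/5, 19/25) → index 4
j=6: u_6=383/480 ∈ [19/25, 22/25) → index 5
j=7: u_7=443/480 ∈ [22/25, 49/50) → index 6

0 1 2 2 3 4 5 6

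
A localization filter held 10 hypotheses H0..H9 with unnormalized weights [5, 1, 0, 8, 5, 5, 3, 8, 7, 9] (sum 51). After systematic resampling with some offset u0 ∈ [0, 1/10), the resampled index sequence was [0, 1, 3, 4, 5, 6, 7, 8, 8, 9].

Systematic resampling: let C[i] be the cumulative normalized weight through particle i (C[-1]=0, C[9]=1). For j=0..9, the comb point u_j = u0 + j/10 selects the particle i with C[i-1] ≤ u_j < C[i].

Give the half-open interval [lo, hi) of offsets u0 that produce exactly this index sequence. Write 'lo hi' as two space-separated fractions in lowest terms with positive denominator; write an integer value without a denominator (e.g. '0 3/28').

0 3/170

C = [5/51, 2/17, 2/17, 14/51, 19/51, 8/17, 9/17, 35/51, 14/17, 1]
j=0 picked index 0: u0 ∈ [0, 5/51)
j=1 picked index 1: u0 ∈ [-1/510, 3/170)
j=2 picked index 3: u0 ∈ [-7/85, 19/255)
j=3 picked index 4: u0 ∈ [-13/510, 37/510)
j=4 picked index 5: u0 ∈ [-7/255, 6/85)
j=5 picked index 6: u0 ∈ [-1/34, 1/34)
j=6 picked index 7: u0 ∈ [-6/85, 22/255)
j=7 picked index 8: u0 ∈ [-7/510, 21/170)
j=8 picked index 8: u0 ∈ [-29/255, 2/85)
j=9 picked index 9: u0 ∈ [-13/170, 1/10)
intersection: [0, 3/170)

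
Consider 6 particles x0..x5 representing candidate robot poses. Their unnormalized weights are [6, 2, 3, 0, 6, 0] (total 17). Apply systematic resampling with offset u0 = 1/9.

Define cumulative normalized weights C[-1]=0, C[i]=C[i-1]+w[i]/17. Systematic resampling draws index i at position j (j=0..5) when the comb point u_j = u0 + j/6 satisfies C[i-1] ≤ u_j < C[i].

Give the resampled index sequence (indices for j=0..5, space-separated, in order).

0 0 1 2 4 4

C = [6/17, 8/17, 11/17, 11/17, 1, 1]
j=0: u_0=1/9 ∈ [0, 6/17) → index 0
j=1: u_1=5/18 ∈ [0, 6/17) → index 0
j=2: u_2=4/9 ∈ [6/17, 8/17) → index 1
j=3: u_3=11/18 ∈ [8/17, 11/17) → index 2
j=4: u_4=7/9 ∈ [11/17, 1) → index 4
j=5: u_5=17/18 ∈ [11/17, 1) → index 4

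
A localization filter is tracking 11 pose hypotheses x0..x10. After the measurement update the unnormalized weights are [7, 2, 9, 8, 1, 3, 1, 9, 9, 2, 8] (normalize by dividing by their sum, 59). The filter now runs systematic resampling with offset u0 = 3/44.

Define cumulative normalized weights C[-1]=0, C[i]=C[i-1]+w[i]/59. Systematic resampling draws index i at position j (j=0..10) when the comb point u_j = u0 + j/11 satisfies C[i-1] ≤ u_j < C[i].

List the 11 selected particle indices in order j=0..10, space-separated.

0 2 2 3 3 6 7 8 8 10 10

C = [7/59, 9/59, 18/59, 26/59, 27/59, 30/59, 31/59, 40/59, 49/59, 51/59, 1]
j=0: u_0=3/44 ∈ [0, 7/59) → index 0
j=1: u_1=7/44 ∈ [9/59, 18/59) → index 2
j=2: u_2=1/4 ∈ [9/59, 18/59) → index 2
j=3: u_3=15/44 ∈ [18/59, 26/59) → index 3
j=4: u_4=19/44 ∈ [18/59, 26/59) → index 3
j=5: u_5=23/44 ∈ [30/59, 31/59) → index 6
j=6: u_6=27/44 ∈ [31/59, 40/59) → index 7
j=7: u_7=31/44 ∈ [40/59, 49/59) → index 8
j=8: u_8=35/44 ∈ [40/59, 49/59) → index 8
j=9: u_9=39/44 ∈ [51/59, 1) → index 10
j=10: u_10=43/44 ∈ [51/59, 1) → index 10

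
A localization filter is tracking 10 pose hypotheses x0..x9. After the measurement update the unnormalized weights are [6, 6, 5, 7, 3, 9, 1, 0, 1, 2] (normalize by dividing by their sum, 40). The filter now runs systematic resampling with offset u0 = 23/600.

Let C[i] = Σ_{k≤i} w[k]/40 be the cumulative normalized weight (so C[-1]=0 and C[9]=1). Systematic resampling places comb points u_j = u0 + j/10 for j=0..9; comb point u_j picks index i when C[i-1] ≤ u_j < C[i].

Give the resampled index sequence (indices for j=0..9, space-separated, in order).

0 0 1 2 3 3 4 5 5 8

C = [3/20, 3/10, 17/40, 3/5, 27/40, 9/10, 37/40, 37/40, 19/20, 1]
j=0: u_0=23/600 ∈ [0, 3/20) → index 0
j=1: u_1=83/600 ∈ [0, 3/20) → index 0
j=2: u_2=143/600 ∈ [3/20, 3/10) → index 1
j=3: u_3=203/600 ∈ [3/10, 17/40) → index 2
j=4: u_4=263/600 ∈ [17/40, 3/5) → index 3
j=5: u_5=323/600 ∈ [17/40, 3/5) → index 3
j=6: u_6=383/600 ∈ [3/5, 27/40) → index 4
j=7: u_7=443/600 ∈ [27/40, 9/10) → index 5
j=8: u_8=503/600 ∈ [27/40, 9/10) → index 5
j=9: u_9=563/600 ∈ [37/40, 19/20) → index 8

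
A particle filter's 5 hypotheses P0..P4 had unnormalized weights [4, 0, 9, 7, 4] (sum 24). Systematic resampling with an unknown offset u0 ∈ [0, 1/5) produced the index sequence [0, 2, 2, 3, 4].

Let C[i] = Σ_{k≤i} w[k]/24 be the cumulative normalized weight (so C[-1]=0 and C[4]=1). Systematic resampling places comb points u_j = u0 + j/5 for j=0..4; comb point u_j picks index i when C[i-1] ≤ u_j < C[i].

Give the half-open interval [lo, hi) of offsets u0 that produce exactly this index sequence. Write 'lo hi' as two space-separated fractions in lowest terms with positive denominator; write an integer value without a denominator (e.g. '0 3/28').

C = [1/6, 1/6, 13/24, 5/6, 1]
j=0 picked index 0: u0 ∈ [0, 1/6)
j=1 picked index 2: u0 ∈ [-1/30, 41/120)
j=2 picked index 2: u0 ∈ [-7/30, 17/120)
j=3 picked index 3: u0 ∈ [-7/120, 7/30)
j=4 picked index 4: u0 ∈ [1/30, 1/5)
intersection: [1/30, 17/120)

1/30 17/120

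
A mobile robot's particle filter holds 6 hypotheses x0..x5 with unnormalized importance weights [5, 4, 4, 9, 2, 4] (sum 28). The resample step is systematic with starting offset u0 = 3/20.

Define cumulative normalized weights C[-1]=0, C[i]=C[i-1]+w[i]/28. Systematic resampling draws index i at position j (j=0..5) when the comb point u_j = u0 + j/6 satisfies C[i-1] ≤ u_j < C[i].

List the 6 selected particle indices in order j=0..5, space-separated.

0 1 3 3 4 5

C = [5/28, 9/28, 13/28, 11/14, 6/7, 1]
j=0: u_0=3/20 ∈ [0, 5/28) → index 0
j=1: u_1=19/60 ∈ [5/28, 9/28) → index 1
j=2: u_2=29/60 ∈ [13/28, 11/14) → index 3
j=3: u_3=13/20 ∈ [13/28, 11/14) → index 3
j=4: u_4=49/60 ∈ [11/14, 6/7) → index 4
j=5: u_5=59/60 ∈ [6/7, 1) → index 5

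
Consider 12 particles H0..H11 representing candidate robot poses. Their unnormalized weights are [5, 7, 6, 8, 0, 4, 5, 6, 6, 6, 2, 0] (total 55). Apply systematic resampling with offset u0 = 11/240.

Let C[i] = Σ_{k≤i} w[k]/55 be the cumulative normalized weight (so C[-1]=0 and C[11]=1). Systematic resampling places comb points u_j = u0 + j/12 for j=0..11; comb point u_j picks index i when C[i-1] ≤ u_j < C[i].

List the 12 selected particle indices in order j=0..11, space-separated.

C = [1/11, 12/55, 18/55, 26/55, 26/55, 6/11, 7/11, 41/55, 47/55, 53/55, 1, 1]
j=0: u_0=11/240 ∈ [0, 1/11) → index 0
j=1: u_1=31/240 ∈ [1/11, 12/55) → index 1
j=2: u_2=17/80 ∈ [1/11, 12/55) → index 1
j=3: u_3=71/240 ∈ [12/55, 18/55) → index 2
j=4: u_4=91/240 ∈ [18/55, 26/55) → index 3
j=5: u_5=37/80 ∈ [18/55, 26/55) → index 3
j=6: u_6=131/240 ∈ [6/11, 7/11) → index 6
j=7: u_7=151/240 ∈ [6/11, 7/11) → index 6
j=8: u_8=57/80 ∈ [7/11, 41/55) → index 7
j=9: u_9=191/240 ∈ [41/55, 47/55) → index 8
j=10: u_10=211/240 ∈ [47/55, 53/55) → index 9
j=11: u_11=77/80 ∈ [47/55, 53/55) → index 9

0 1 1 2 3 3 6 6 7 8 9 9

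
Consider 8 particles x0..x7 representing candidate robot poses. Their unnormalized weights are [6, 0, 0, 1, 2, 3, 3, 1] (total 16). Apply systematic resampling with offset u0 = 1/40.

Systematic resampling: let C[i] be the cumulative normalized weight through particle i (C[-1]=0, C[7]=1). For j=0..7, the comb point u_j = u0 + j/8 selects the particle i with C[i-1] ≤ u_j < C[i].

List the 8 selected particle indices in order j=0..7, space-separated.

C = [3/8, 3/8, 3/8, 7/16, 9/16, 3/4, 15/16, 1]
j=0: u_0=1/40 ∈ [0, 3/8) → index 0
j=1: u_1=3/20 ∈ [0, 3/8) → index 0
j=2: u_2=11/40 ∈ [0, 3/8) → index 0
j=3: u_3=2/5 ∈ [3/8, 7/16) → index 3
j=4: u_4=21/40 ∈ [7/16, 9/16) → index 4
j=5: u_5=13/20 ∈ [9/16, 3/4) → index 5
j=6: u_6=31/40 ∈ [3/4, 15/16) → index 6
j=7: u_7=9/10 ∈ [3/4, 15/16) → index 6

0 0 0 3 4 5 6 6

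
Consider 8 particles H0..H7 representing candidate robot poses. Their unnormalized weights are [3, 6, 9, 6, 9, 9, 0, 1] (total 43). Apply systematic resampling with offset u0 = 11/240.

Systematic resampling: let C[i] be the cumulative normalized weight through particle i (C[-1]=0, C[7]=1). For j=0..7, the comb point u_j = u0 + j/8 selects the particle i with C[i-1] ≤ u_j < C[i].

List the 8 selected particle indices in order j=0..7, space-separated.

0 1 2 3 3 4 5 5

C = [3/43, 9/43, 18/43, 24/43, 33/43, 42/43, 42/43, 1]
j=0: u_0=11/240 ∈ [0, 3/43) → index 0
j=1: u_1=41/240 ∈ [3/43, 9/43) → index 1
j=2: u_2=71/240 ∈ [9/43, 18/43) → index 2
j=3: u_3=101/240 ∈ [18/43, 24/43) → index 3
j=4: u_4=131/240 ∈ [18/43, 24/43) → index 3
j=5: u_5=161/240 ∈ [24/43, 33/43) → index 4
j=6: u_6=191/240 ∈ [33/43, 42/43) → index 5
j=7: u_7=221/240 ∈ [33/43, 42/43) → index 5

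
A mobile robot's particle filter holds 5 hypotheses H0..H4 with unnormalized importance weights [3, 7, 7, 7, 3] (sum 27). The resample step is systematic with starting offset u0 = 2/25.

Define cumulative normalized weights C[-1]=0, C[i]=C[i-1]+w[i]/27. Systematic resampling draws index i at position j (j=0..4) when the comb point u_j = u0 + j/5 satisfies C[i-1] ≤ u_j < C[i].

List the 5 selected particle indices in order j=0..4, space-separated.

C = [1/9, 10/27, 17/27, 8/9, 1]
j=0: u_0=2/25 ∈ [0, 1/9) → index 0
j=1: u_1=7/25 ∈ [1/9, 10/27) → index 1
j=2: u_2=12/25 ∈ [10/27, 17/27) → index 2
j=3: u_3=17/25 ∈ [17/27, 8/9) → index 3
j=4: u_4=22/25 ∈ [17/27, 8/9) → index 3

0 1 2 3 3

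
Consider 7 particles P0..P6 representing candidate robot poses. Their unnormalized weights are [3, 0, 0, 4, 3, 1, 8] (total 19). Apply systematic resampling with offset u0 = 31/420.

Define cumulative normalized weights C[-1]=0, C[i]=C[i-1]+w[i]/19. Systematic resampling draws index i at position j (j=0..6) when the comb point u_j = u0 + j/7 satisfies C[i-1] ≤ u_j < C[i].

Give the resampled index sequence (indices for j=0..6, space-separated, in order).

C = [3/19, 3/19, 3/19, 7/19, 10/19, 11/19, 1]
j=0: u_0=31/420 ∈ [0, 3/19) → index 0
j=1: u_1=13/60 ∈ [3/19, 7/19) → index 3
j=2: u_2=151/420 ∈ [3/19, 7/19) → index 3
j=3: u_3=211/420 ∈ [7/19, 10/19) → index 4
j=4: u_4=271/420 ∈ [11/19, 1) → index 6
j=5: u_5=331/420 ∈ [11/19, 1) → index 6
j=6: u_6=391/420 ∈ [11/19, 1) → index 6

0 3 3 4 6 6 6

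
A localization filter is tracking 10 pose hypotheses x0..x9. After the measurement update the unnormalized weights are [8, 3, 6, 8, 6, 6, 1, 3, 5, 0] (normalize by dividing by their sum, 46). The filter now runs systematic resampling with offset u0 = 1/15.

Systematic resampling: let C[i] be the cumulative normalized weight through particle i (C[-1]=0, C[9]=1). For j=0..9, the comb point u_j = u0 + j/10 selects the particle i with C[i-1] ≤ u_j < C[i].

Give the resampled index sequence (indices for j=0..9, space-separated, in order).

0 0 2 2 3 4 4 5 7 8

C = [4/23, 11/46, 17/46, 25/46, 31/46, 37/46, 19/23, 41/46, 1, 1]
j=0: u_0=1/15 ∈ [0, 4/23) → index 0
j=1: u_1=1/6 ∈ [0, 4/23) → index 0
j=2: u_2=4/15 ∈ [11/46, 17/46) → index 2
j=3: u_3=11/30 ∈ [11/46, 17/46) → index 2
j=4: u_4=7/15 ∈ [17/46, 25/46) → index 3
j=5: u_5=17/30 ∈ [25/46, 31/46) → index 4
j=6: u_6=2/3 ∈ [25/46, 31/46) → index 4
j=7: u_7=23/30 ∈ [31/46, 37/46) → index 5
j=8: u_8=13/15 ∈ [19/23, 41/46) → index 7
j=9: u_9=29/30 ∈ [41/46, 1) → index 8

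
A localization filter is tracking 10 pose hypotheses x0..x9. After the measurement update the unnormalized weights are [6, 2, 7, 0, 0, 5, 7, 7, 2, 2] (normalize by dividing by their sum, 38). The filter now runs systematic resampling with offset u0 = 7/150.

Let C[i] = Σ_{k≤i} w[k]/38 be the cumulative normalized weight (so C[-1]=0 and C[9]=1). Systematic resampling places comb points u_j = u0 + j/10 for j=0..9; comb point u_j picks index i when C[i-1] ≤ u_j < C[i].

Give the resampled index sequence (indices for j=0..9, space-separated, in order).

0 0 2 2 5 6 6 7 7 8

C = [3/19, 4/19, 15/38, 15/38, 15/38, 10/19, 27/38, 17/19, 18/19, 1]
j=0: u_0=7/150 ∈ [0, 3/19) → index 0
j=1: u_1=11/75 ∈ [0, 3/19) → index 0
j=2: u_2=37/150 ∈ [4/19, 15/38) → index 2
j=3: u_3=26/75 ∈ [4/19, 15/38) → index 2
j=4: u_4=67/150 ∈ [15/38, 10/19) → index 5
j=5: u_5=41/75 ∈ [10/19, 27/38) → index 6
j=6: u_6=97/150 ∈ [10/19, 27/38) → index 6
j=7: u_7=56/75 ∈ [27/38, 17/19) → index 7
j=8: u_8=127/150 ∈ [27/38, 17/19) → index 7
j=9: u_9=71/75 ∈ [17/19, 18/19) → index 8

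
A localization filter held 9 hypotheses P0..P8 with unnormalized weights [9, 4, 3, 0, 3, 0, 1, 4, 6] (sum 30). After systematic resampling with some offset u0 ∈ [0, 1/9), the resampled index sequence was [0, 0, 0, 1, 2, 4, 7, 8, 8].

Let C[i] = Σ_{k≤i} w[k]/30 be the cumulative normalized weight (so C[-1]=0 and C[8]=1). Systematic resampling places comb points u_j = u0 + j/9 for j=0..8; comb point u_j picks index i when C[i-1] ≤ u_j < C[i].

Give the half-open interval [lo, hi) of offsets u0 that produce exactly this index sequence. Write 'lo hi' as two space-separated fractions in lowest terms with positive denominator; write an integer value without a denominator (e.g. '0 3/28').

1/45 7/90

C = [3/10, 13/30, 8/15, 8/15, 19/30, 19/30, 2/3, 4/5, 1]
j=0 picked index 0: u0 ∈ [0, 3/10)
j=1 picked index 0: u0 ∈ [-1/9, 17/90)
j=2 picked index 0: u0 ∈ [-2/9, 7/90)
j=3 picked index 1: u0 ∈ [-1/30, 1/10)
j=4 picked index 2: u0 ∈ [-1/90, 4/45)
j=5 picked index 4: u0 ∈ [-1/45, 7/90)
j=6 picked index 7: u0 ∈ [0, 2/15)
j=7 picked index 8: u0 ∈ [1/45, 2/9)
j=8 picked index 8: u0 ∈ [-4/45, 1/9)
intersection: [1/45, 7/90)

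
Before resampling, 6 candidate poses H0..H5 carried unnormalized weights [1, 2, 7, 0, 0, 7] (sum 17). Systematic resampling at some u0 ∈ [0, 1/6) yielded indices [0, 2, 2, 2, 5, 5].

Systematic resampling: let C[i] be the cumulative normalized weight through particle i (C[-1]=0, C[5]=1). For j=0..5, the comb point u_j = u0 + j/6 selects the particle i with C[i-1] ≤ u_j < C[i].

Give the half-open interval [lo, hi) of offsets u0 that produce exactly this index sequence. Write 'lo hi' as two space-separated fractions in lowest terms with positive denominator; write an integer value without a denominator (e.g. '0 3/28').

1/102 1/17

C = [1/17, 3/17, 10/17, 10/17, 10/17, 1]
j=0 picked index 0: u0 ∈ [0, 1/17)
j=1 picked index 2: u0 ∈ [1/102, 43/102)
j=2 picked index 2: u0 ∈ [-8/51, 13/51)
j=3 picked index 2: u0 ∈ [-11/34, 3/34)
j=4 picked index 5: u0 ∈ [-4/51, 1/3)
j=5 picked index 5: u0 ∈ [-25/102, 1/6)
intersection: [1/102, 1/17)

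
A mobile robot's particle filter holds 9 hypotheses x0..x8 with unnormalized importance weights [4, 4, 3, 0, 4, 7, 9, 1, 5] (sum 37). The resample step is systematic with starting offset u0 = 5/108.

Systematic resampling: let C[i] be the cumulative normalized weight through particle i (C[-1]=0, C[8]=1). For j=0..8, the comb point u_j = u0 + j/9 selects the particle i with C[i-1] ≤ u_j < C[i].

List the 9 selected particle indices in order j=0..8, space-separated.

C = [4/37, 8/37, 11/37, 11/37, 15/37, 22/37, 31/37, 32/37, 1]
j=0: u_0=5/108 ∈ [0, 4/37) → index 0
j=1: u_1=17/108 ∈ [4/37, 8/37) → index 1
j=2: u_2=29/108 ∈ [8/37, 11/37) → index 2
j=3: u_3=41/108 ∈ [11/37, 15/37) → index 4
j=4: u_4=53/108 ∈ [15/37, 22/37) → index 5
j=5: u_5=65/108 ∈ [22/37, 31/37) → index 6
j=6: u_6=77/108 ∈ [22/37, 31/37) → index 6
j=7: u_7=89/108 ∈ [22/37, 31/37) → index 6
j=8: u_8=101/108 ∈ [32/37, 1) → index 8

0 1 2 4 5 6 6 6 8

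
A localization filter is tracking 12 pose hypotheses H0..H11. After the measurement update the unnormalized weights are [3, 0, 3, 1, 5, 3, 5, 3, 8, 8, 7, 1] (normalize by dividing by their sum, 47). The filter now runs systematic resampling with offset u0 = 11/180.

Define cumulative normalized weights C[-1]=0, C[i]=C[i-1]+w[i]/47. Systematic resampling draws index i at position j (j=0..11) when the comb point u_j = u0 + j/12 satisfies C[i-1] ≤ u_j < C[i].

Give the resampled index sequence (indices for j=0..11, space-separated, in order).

0 3 4 5 6 7 8 8 9 9 10 10

C = [3/47, 3/47, 6/47, 7/47, 12/47, 15/47, 20/47, 23/47, 31/47, 39/47, 46/47, 1]
j=0: u_0=11/180 ∈ [0, 3/47) → index 0
j=1: u_1=13/90 ∈ [6/47, 7/47) → index 3
j=2: u_2=41/180 ∈ [7/47, 12/47) → index 4
j=3: u_3=14/45 ∈ [12/47, 15/47) → index 5
j=4: u_4=71/180 ∈ [15/47, 20/47) → index 6
j=5: u_5=43/90 ∈ [20/47, 23/47) → index 7
j=6: u_6=101/180 ∈ [23/47, 31/47) → index 8
j=7: u_7=29/45 ∈ [23/47, 31/47) → index 8
j=8: u_8=131/180 ∈ [31/47, 39/47) → index 9
j=9: u_9=73/90 ∈ [31/47, 39/47) → index 9
j=10: u_10=161/180 ∈ [39/47, 46/47) → index 10
j=11: u_11=44/45 ∈ [39/47, 46/47) → index 10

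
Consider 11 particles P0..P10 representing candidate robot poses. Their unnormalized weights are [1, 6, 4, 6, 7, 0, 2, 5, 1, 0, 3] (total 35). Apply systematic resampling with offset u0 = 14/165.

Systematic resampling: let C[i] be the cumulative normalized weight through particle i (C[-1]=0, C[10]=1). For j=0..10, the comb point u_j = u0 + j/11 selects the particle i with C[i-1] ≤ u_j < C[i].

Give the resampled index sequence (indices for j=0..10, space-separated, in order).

1 1 2 3 3 4 4 6 7 8 10

C = [1/35, 1/5, 11/35, 17/35, 24/35, 24/35, 26/35, 31/35, 32/35, 32/35, 1]
j=0: u_0=14/165 ∈ [1/35, 1/5) → index 1
j=1: u_1=29/165 ∈ [1/35, 1/5) → index 1
j=2: u_2=4/15 ∈ [1/5, 11/35) → index 2
j=3: u_3=59/165 ∈ [11/35, 17/35) → index 3
j=4: u_4=74/165 ∈ [11/35, 17/35) → index 3
j=5: u_5=89/165 ∈ [17/35, 24/35) → index 4
j=6: u_6=104/165 ∈ [17/35, 24/35) → index 4
j=7: u_7=119/165 ∈ [24/35, 26/35) → index 6
j=8: u_8=134/165 ∈ [26/35, 31/35) → index 7
j=9: u_9=149/165 ∈ [31/35, 32/35) → index 8
j=10: u_10=164/165 ∈ [32/35, 1) → index 10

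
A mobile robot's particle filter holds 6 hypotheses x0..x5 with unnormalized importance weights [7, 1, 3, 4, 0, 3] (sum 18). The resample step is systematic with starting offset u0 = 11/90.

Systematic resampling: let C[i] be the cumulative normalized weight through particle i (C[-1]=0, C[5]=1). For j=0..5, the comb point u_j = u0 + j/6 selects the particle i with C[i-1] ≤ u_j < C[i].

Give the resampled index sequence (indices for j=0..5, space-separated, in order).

C = [7/18, 4/9, 11/18, 5/6, 5/6, 1]
j=0: u_0=11/90 ∈ [0, 7/18) → index 0
j=1: u_1=13/45 ∈ [0, 7/18) → index 0
j=2: u_2=41/90 ∈ [4/9, 11/18) → index 2
j=3: u_3=28/45 ∈ [11/18, 5/6) → index 3
j=4: u_4=71/90 ∈ [11/18, 5/6) → index 3
j=5: u_5=43/45 ∈ [5/6, 1) → index 5

0 0 2 3 3 5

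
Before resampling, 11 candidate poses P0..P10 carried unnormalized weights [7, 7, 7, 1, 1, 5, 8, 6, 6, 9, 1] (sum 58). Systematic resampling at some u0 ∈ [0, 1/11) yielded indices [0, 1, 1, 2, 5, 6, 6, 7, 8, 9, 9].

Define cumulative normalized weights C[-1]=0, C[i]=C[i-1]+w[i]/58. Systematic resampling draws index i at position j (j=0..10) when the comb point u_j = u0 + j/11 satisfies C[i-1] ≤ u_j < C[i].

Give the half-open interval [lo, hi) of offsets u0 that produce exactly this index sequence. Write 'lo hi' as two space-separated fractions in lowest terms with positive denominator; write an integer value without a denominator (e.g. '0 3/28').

21/638 19/319

C = [7/58, 7/29, 21/58, 11/29, 23/58, 14/29, 18/29, 21/29, 24/29, 57/58, 1]
j=0 picked index 0: u0 ∈ [0, 7/58)
j=1 picked index 1: u0 ∈ [19/638, 48/319)
j=2 picked index 1: u0 ∈ [-39/638, 19/319)
j=3 picked index 2: u0 ∈ [-10/319, 57/638)
j=4 picked index 5: u0 ∈ [21/638, 38/319)
j=5 picked index 6: u0 ∈ [9/319, 53/319)
j=6 picked index 6: u0 ∈ [-20/319, 24/319)
j=7 picked index 7: u0 ∈ [-5/319, 28/319)
j=8 picked index 8: u0 ∈ [-1/319, 32/319)
j=9 picked index 9: u0 ∈ [3/319, 105/638)
j=10 picked index 9: u0 ∈ [-26/319, 47/638)
intersection: [21/638, 19/319)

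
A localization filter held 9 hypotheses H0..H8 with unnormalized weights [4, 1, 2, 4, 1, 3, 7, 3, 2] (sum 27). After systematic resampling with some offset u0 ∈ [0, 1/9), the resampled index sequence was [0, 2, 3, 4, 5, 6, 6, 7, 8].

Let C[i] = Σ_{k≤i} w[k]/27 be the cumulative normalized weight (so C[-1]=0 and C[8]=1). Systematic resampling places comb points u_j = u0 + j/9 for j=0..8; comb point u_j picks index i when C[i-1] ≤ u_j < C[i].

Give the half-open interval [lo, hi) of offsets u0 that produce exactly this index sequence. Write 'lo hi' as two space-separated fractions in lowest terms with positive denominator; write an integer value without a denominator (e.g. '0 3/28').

C = [4/27, 5/27, 7/27, 11/27, 4/9, 5/9, 22/27, 25/27, 1]
j=0 picked index 0: u0 ∈ [0, 4/27)
j=1 picked index 2: u0 ∈ [2/27, 4/27)
j=2 picked index 3: u0 ∈ [1/27, 5/27)
j=3 picked index 4: u0 ∈ [2/27, 1/9)
j=4 picked index 5: u0 ∈ [0, 1/9)
j=5 picked index 6: u0 ∈ [0, 7/27)
j=6 picked index 6: u0 ∈ [-1/9, 4/27)
j=7 picked index 7: u0 ∈ [1/27, 4/27)
j=8 picked index 8: u0 ∈ [1/27, 1/9)
intersection: [2/27, 1/9)

2/27 1/9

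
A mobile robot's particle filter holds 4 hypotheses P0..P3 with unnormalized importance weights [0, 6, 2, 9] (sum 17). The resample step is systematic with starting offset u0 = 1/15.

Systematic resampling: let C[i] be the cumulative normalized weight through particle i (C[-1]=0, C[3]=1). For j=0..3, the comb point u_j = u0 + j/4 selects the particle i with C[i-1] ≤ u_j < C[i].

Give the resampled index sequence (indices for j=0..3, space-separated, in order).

C = [0, 6/17, 8/17, 1]
j=0: u_0=1/15 ∈ [0, 6/17) → index 1
j=1: u_1=19/60 ∈ [0, 6/17) → index 1
j=2: u_2=17/30 ∈ [8/17, 1) → index 3
j=3: u_3=49/60 ∈ [8/17, 1) → index 3

1 1 3 3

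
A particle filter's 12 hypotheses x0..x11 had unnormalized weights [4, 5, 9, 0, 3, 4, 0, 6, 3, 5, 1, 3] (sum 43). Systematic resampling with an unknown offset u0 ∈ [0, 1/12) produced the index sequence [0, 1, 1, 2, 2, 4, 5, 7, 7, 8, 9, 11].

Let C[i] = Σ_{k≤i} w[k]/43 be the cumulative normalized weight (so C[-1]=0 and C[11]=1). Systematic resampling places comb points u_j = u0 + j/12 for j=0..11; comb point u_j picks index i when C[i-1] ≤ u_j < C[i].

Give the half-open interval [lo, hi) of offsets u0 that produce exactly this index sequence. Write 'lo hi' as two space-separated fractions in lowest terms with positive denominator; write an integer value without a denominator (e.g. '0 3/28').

C = [4/43, 9/43, 18/43, 18/43, 21/43, 25/43, 25/43, 31/43, 34/43, 39/43, 40/43, 1]
j=0 picked index 0: u0 ∈ [0, 4/43)
j=1 picked index 1: u0 ∈ [5/516, 65/516)
j=2 picked index 1: u0 ∈ [-19/258, 11/258)
j=3 picked index 2: u0 ∈ [-7/172, 29/172)
j=4 picked index 2: u0 ∈ [-16/129, 11/129)
j=5 picked index 4: u0 ∈ [1/516, 37/516)
j=6 picked index 5: u0 ∈ [-1/86, 7/86)
j=7 picked index 7: u0 ∈ [-1/516, 71/516)
j=8 picked index 7: u0 ∈ [-11/129, 7/129)
j=9 picked index 8: u0 ∈ [-5/172, 7/172)
j=10 picked index 9: u0 ∈ [-11/258, 19/258)
j=11 picked index 11: u0 ∈ [7/516, 1/12)
intersection: [7/516, 7/172)

7/516 7/172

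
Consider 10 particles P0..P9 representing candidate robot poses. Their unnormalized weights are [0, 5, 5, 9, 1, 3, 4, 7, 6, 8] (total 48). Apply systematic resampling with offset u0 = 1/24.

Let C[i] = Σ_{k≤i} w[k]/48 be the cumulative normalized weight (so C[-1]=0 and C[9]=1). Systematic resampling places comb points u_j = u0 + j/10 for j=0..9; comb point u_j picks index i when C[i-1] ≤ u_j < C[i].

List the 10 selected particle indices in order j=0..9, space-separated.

1 2 3 3 5 6 7 8 9 9

C = [0, 5/48, 5/24, 19/48, 5/12, 23/48, 9/16, 17/24, 5/6, 1]
j=0: u_0=1/24 ∈ [0, 5/48) → index 1
j=1: u_1=17/120 ∈ [5/48, 5/24) → index 2
j=2: u_2=29/120 ∈ [5/24, 19/48) → index 3
j=3: u_3=41/120 ∈ [5/24, 19/48) → index 3
j=4: u_4=53/120 ∈ [5/12, 23/48) → index 5
j=5: u_5=13/24 ∈ [23/48, 9/16) → index 6
j=6: u_6=77/120 ∈ [9/16, 17/24) → index 7
j=7: u_7=89/120 ∈ [17/24, 5/6) → index 8
j=8: u_8=101/120 ∈ [5/6, 1) → index 9
j=9: u_9=113/120 ∈ [5/6, 1) → index 9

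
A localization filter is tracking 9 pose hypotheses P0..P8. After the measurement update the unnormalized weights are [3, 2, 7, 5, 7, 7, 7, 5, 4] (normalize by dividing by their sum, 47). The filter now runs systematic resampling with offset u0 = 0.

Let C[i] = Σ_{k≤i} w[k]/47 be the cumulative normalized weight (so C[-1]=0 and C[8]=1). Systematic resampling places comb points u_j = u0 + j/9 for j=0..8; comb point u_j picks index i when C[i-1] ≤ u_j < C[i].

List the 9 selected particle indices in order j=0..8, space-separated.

C = [3/47, 5/47, 12/47, 17/47, 24/47, 31/47, 38/47, 43/47, 1]
j=0: u_0=0 ∈ [0, 3/47) → index 0
j=1: u_1=1/9 ∈ [5/47, 12/47) → index 2
j=2: u_2=2/9 ∈ [5/47, 12/47) → index 2
j=3: u_3=1/3 ∈ [12/47, 17/47) → index 3
j=4: u_4=4/9 ∈ [17/47, 24/47) → index 4
j=5: u_5=5/9 ∈ [24/47, 31/47) → index 5
j=6: u_6=2/3 ∈ [31/47, 38/47) → index 6
j=7: u_7=7/9 ∈ [31/47, 38/47) → index 6
j=8: u_8=8/9 ∈ [38/47, 43/47) → index 7

0 2 2 3 4 5 6 6 7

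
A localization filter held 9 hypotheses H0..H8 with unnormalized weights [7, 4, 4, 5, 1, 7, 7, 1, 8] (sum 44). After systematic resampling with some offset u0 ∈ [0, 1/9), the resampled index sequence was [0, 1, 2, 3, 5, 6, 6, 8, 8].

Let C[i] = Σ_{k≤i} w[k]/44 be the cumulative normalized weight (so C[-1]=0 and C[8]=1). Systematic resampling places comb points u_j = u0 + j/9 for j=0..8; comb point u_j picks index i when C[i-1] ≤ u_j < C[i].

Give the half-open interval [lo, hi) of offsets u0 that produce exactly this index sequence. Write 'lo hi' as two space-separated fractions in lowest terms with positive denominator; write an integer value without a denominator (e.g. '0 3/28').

C = [7/44, 1/4, 15/44, 5/11, 21/44, 7/11, 35/44, 9/11, 1]
j=0 picked index 0: u0 ∈ [0, 7/44)
j=1 picked index 1: u0 ∈ [19/396, 5/36)
j=2 picked index 2: u0 ∈ [1/36, 47/396)
j=3 picked index 3: u0 ∈ [1/132, 4/33)
j=4 picked index 5: u0 ∈ [13/396, 19/99)
j=5 picked index 6: u0 ∈ [8/99, 95/396)
j=6 picked index 6: u0 ∈ [-1/33, 17/132)
j=7 picked index 8: u0 ∈ [4/99, 2/9)
j=8 picked index 8: u0 ∈ [-7/99, 1/9)
intersection: [8/99, 1/9)

8/99 1/9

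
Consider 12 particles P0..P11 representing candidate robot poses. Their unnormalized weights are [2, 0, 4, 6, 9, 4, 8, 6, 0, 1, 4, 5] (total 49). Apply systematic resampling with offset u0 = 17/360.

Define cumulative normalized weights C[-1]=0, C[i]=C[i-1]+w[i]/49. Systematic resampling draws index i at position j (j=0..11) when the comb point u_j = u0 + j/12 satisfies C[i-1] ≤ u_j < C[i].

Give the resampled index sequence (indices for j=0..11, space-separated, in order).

C = [2/49, 2/49, 6/49, 12/49, 3/7, 25/49, 33/49, 39/49, 39/49, 40/49, 44/49, 1]
j=0: u_0=17/360 ∈ [2/49, 6/49) → index 2
j=1: u_1=47/360 ∈ [6/49, 12/49) → index 3
j=2: u_2=77/360 ∈ [6/49, 12/49) → index 3
j=3: u_3=107/360 ∈ [12/49, 3/7) → index 4
j=4: u_4=137/360 ∈ [12/49, 3/7) → index 4
j=5: u_5=167/360 ∈ [3/7, 25/49) → index 5
j=6: u_6=197/360 ∈ [25/49, 33/49) → index 6
j=7: u_7=227/360 ∈ [25/49, 33/49) → index 6
j=8: u_8=257/360 ∈ [33/49, 39/49) → index 7
j=9: u_9=287/360 ∈ [39/49, 40/49) → index 9
j=10: u_10=317/360 ∈ [40/49, 44/49) → index 10
j=11: u_11=347/360 ∈ [44/49, 1) → index 11

2 3 3 4 4 5 6 6 7 9 10 11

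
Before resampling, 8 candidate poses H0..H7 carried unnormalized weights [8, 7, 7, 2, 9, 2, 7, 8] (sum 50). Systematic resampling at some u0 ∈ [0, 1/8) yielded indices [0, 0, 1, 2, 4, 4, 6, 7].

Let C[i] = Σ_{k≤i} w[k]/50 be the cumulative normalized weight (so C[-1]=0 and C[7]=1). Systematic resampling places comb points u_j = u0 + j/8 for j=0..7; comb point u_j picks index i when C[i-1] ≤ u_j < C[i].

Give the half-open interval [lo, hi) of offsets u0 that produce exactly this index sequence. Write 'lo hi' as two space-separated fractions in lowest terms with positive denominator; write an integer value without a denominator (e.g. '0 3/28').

0 7/200

C = [4/25, 3/10, 11/25, 12/25, 33/50, 7/10, 21/25, 1]
j=0 picked index 0: u0 ∈ [0, 4/25)
j=1 picked index 0: u0 ∈ [-1/8, 7/200)
j=2 picked index 1: u0 ∈ [-9/100, 1/20)
j=3 picked index 2: u0 ∈ [-3/40, 13/200)
j=4 picked index 4: u0 ∈ [-1/50, 4/25)
j=5 picked index 4: u0 ∈ [-29/200, 7/200)
j=6 picked index 6: u0 ∈ [-1/20, 9/100)
j=7 picked index 7: u0 ∈ [-7/200, 1/8)
intersection: [0, 7/200)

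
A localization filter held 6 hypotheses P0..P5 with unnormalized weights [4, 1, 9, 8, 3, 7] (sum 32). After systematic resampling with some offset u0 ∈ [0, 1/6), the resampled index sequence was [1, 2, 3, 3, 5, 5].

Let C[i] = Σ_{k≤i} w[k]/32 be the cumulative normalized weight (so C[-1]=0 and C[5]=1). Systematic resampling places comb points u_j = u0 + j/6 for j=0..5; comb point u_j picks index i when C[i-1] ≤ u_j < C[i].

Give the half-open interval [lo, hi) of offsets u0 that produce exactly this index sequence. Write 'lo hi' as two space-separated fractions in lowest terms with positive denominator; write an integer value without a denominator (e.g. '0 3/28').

C = [1/8, 5/32, 7/16, 11/16, 25/32, 1]
j=0 picked index 1: u0 ∈ [1/8, 5/32)
j=1 picked index 2: u0 ∈ [-1/96, 13/48)
j=2 picked index 3: u0 ∈ [5/48, 17/48)
j=3 picked index 3: u0 ∈ [-1/16, 3/16)
j=4 picked index 5: u0 ∈ [11/96, 1/3)
j=5 picked index 5: u0 ∈ [-5/96, 1/6)
intersection: [1/8, 5/32)

1/8 5/32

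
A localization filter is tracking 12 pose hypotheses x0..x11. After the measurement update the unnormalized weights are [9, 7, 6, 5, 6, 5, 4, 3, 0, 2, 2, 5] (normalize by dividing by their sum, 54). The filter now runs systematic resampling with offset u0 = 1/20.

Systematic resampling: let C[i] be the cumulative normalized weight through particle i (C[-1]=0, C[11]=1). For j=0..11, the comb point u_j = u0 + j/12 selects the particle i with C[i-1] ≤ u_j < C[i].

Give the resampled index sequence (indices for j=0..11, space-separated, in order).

0 0 1 2 2 3 4 5 6 7 10 11

C = [1/6, 8/27, 11/27, 1/2, 11/18, 19/27, 7/9, 5/6, 5/6, 47/54, 49/54, 1]
j=0: u_0=1/20 ∈ [0, 1/6) → index 0
j=1: u_1=2/15 ∈ [0, 1/6) → index 0
j=2: u_2=13/60 ∈ [1/6, 8/27) → index 1
j=3: u_3=3/10 ∈ [8/27, 11/27) → index 2
j=4: u_4=23/60 ∈ [8/27, 11/27) → index 2
j=5: u_5=7/15 ∈ [11/27, 1/2) → index 3
j=6: u_6=11/20 ∈ [1/2, 11/18) → index 4
j=7: u_7=19/30 ∈ [11/18, 19/27) → index 5
j=8: u_8=43/60 ∈ [19/27, 7/9) → index 6
j=9: u_9=4/5 ∈ [7/9, 5/6) → index 7
j=10: u_10=53/60 ∈ [47/54, 49/54) → index 10
j=11: u_11=29/30 ∈ [49/54, 1) → index 11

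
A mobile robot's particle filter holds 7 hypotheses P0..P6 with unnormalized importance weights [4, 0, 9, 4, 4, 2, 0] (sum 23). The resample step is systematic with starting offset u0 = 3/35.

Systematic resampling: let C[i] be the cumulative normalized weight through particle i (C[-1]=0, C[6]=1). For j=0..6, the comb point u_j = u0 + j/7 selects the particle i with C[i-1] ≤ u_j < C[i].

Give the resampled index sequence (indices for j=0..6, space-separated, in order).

0 2 2 2 3 4 5

C = [4/23, 4/23, 13/23, 17/23, 21/23, 1, 1]
j=0: u_0=3/35 ∈ [0, 4/23) → index 0
j=1: u_1=8/35 ∈ [4/23, 13/23) → index 2
j=2: u_2=13/35 ∈ [4/23, 13/23) → index 2
j=3: u_3=18/35 ∈ [4/23, 13/23) → index 2
j=4: u_4=23/35 ∈ [13/23, 17/23) → index 3
j=5: u_5=4/5 ∈ [17/23, 21/23) → index 4
j=6: u_6=33/35 ∈ [21/23, 1) → index 5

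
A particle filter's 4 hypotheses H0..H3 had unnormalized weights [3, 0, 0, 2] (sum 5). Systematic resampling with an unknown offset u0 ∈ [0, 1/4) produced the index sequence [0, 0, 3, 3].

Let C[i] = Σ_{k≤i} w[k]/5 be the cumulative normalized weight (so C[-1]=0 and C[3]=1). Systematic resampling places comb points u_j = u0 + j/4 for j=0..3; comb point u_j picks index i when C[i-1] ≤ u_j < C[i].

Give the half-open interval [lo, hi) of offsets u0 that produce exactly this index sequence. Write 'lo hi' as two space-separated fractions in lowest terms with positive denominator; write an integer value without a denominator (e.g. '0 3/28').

C = [3/5, 3/5, 3/5, 1]
j=0 picked index 0: u0 ∈ [0, 3/5)
j=1 picked index 0: u0 ∈ [-1/4, 7/20)
j=2 picked index 3: u0 ∈ [1/10, 1/2)
j=3 picked index 3: u0 ∈ [-3/20, 1/4)
intersection: [1/10, 1/4)

1/10 1/4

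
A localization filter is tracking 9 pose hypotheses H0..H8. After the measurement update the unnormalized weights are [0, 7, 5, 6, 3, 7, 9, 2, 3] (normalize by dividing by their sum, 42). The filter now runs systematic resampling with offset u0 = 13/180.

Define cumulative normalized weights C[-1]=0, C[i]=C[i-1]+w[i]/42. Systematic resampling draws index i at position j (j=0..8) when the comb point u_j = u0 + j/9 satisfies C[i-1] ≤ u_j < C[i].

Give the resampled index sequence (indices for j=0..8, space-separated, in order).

1 2 3 3 5 5 6 6 8

C = [0, 1/6, 2/7, 3/7, 1/2, 2/3, 37/42, 13/14, 1]
j=0: u_0=13/180 ∈ [0, 1/6) → index 1
j=1: u_1=11/60 ∈ [1/6, 2/7) → index 2
j=2: u_2=53/180 ∈ [2/7, 3/7) → index 3
j=3: u_3=73/180 ∈ [2/7, 3/7) → index 3
j=4: u_4=31/60 ∈ [1/2, 2/3) → index 5
j=5: u_5=113/180 ∈ [1/2, 2/3) → index 5
j=6: u_6=133/180 ∈ [2/3, 37/42) → index 6
j=7: u_7=17/20 ∈ [2/3, 37/42) → index 6
j=8: u_8=173/180 ∈ [13/14, 1) → index 8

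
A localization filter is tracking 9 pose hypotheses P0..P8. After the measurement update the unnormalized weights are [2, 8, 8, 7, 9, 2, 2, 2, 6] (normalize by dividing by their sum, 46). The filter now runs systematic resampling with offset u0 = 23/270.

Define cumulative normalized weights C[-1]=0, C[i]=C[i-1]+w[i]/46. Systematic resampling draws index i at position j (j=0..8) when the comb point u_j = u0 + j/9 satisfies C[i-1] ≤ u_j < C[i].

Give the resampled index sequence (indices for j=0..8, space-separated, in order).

1 1 2 3 3 4 5 7 8

C = [1/23, 5/23, 9/23, 25/46, 17/23, 18/23, 19/23, 20/23, 1]
j=0: u_0=23/270 ∈ [1/23, 5/23) → index 1
j=1: u_1=53/270 ∈ [1/23, 5/23) → index 1
j=2: u_2=83/270 ∈ [5/23, 9/23) → index 2
j=3: u_3=113/270 ∈ [9/23, 25/46) → index 3
j=4: u_4=143/270 ∈ [9/23, 25/46) → index 3
j=5: u_5=173/270 ∈ [25/46, 17/23) → index 4
j=6: u_6=203/270 ∈ [17/23, 18/23) → index 5
j=7: u_7=233/270 ∈ [19/23, 20/23) → index 7
j=8: u_8=263/270 ∈ [20/23, 1) → index 8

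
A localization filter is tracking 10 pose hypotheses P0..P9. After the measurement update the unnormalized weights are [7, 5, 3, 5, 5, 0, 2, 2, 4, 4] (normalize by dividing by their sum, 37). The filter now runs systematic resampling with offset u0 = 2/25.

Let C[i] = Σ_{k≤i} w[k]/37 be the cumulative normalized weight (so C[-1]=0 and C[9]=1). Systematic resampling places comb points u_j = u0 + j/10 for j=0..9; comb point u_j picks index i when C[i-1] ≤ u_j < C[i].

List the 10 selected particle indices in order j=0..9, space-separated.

C = [7/37, 12/37, 15/37, 20/37, 25/37, 25/37, 27/37, 29/37, 33/37, 1]
j=0: u_0=2/25 ∈ [0, 7/37) → index 0
j=1: u_1=9/50 ∈ [0, 7/37) → index 0
j=2: u_2=7/25 ∈ [7/37, 12/37) → index 1
j=3: u_3=19/50 ∈ [12/37, 15/37) → index 2
j=4: u_4=12/25 ∈ [15/37, 20/37) → index 3
j=5: u_5=29/50 ∈ [20/37, 25/37) → index 4
j=6: u_6=17/25 ∈ [25/37, 27/37) → index 6
j=7: u_7=39/50 ∈ [27/37, 29/37) → index 7
j=8: u_8=22/25 ∈ [29/37, 33/37) → index 8
j=9: u_9=49/50 ∈ [33/37, 1) → index 9

0 0 1 2 3 4 6 7 8 9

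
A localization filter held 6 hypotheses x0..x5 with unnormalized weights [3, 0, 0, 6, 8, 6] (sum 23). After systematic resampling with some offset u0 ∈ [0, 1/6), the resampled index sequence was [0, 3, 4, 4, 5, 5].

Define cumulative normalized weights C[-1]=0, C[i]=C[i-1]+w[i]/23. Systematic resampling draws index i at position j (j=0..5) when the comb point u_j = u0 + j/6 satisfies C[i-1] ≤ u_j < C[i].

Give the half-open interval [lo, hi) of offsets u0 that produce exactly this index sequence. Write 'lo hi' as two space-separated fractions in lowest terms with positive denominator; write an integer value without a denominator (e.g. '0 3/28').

5/69 3/23

C = [3/23, 3/23, 3/23, 9/23, 17/23, 1]
j=0 picked index 0: u0 ∈ [0, 3/23)
j=1 picked index 3: u0 ∈ [-5/138, 31/138)
j=2 picked index 4: u0 ∈ [4/69, 28/69)
j=3 picked index 4: u0 ∈ [-5/46, 11/46)
j=4 picked index 5: u0 ∈ [5/69, 1/3)
j=5 picked index 5: u0 ∈ [-13/138, 1/6)
intersection: [5/69, 3/23)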